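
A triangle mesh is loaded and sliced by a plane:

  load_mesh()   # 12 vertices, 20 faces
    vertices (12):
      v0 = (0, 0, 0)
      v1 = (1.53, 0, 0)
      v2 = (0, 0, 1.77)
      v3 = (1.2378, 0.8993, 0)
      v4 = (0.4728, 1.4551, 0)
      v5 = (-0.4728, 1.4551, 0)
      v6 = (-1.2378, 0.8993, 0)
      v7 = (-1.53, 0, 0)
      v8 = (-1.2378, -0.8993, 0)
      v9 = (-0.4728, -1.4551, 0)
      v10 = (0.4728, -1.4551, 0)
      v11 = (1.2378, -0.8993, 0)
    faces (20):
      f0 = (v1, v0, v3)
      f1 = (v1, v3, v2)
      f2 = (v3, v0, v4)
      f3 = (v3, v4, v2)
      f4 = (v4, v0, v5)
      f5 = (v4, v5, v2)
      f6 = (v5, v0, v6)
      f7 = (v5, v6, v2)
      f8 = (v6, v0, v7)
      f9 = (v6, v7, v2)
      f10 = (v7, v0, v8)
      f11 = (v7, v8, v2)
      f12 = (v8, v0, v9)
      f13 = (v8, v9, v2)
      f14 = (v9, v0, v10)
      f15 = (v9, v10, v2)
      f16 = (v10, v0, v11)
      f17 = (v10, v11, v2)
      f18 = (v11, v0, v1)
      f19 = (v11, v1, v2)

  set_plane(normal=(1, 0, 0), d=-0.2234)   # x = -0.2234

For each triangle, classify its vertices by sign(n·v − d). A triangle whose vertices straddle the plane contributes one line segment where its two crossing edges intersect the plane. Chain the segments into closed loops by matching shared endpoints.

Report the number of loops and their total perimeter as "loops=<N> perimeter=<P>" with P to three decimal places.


Straddling triangles (12 of 20):
  (v4,v0,v5) [++-] → (-0.2234, 0.687541, 0)–(-0.2234, 1.4551, 0)  len=0.7676
  (v4,v5,v2) [+-+] → (-0.2234, 1.4551, 0)–(-0.2234, 0.687541, 0.933668)  len=1.2087
  (v5,v0,v6) [-+-] → (-0.2234, 0.687541, 0)–(-0.2234, 0.162307, 0)  len=0.5252
  (v5,v6,v2) [--+] → (-0.2234, 0.162307, 1.45055)–(-0.2234, 0.687541, 0.933668)  len=0.7369
  (v6,v0,v7) [-+-] → (-0.2234, 0.162307, 0)–(-0.2234, 0, 0)  len=0.1623
  (v6,v7,v2) [--+] → (-0.2234, 0, 1.51156)–(-0.2234, 0.162307, 1.45055)  len=0.1734
  (v7,v0,v8) [-+-] → (-0.2234, 0, 0)–(-0.2234, -0.162307, 0)  len=0.1623
  (v7,v8,v2) [--+] → (-0.2234, -0.162307, 1.45055)–(-0.2234, 0, 1.51156)  len=0.1734
  (v8,v0,v9) [-+-] → (-0.2234, -0.162307, 0)–(-0.2234, -0.687541, 0)  len=0.5252
  (v8,v9,v2) [--+] → (-0.2234, -0.687541, 0.933668)–(-0.2234, -0.162307, 1.45055)  len=0.7369
  (v9,v0,v10) [-++] → (-0.2234, -0.687541, 0)–(-0.2234, -1.4551, 0)  len=0.7676
  (v9,v10,v2) [-++] → (-0.2234, -1.4551, 0)–(-0.2234, -0.687541, 0.933668)  len=1.2087

Chained into 1 loop(s):
  loop 1: 12 segments, perimeter = 7.1481
Total perimeter = 7.148

loops=1 perimeter=7.148


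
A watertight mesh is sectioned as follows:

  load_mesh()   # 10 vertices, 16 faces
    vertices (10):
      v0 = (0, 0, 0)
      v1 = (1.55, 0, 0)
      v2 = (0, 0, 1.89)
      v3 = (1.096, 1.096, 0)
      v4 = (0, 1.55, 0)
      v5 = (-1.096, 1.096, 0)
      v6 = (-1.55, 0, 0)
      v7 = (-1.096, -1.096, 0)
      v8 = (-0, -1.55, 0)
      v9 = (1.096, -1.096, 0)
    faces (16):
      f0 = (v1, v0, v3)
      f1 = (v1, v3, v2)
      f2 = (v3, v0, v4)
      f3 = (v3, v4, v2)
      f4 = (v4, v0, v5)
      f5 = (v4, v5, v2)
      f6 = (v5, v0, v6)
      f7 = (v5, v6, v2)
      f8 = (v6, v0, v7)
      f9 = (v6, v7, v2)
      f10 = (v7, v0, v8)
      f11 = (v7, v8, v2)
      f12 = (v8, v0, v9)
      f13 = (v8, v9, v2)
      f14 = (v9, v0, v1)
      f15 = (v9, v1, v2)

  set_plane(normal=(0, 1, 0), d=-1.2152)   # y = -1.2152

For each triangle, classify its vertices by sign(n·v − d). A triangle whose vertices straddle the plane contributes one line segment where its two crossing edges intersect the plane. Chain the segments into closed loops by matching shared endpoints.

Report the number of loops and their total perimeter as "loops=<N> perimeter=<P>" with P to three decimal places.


Straddling triangles (4 of 16):
  (v7,v0,v8) [++-] → (0, -1.2152, 0)–(-0.80824, -1.2152, 0)  len=0.8082
  (v7,v8,v2) [+-+] → (-0.80824, -1.2152, 0)–(0, -1.2152, 0.40824)  len=0.9055
  (v8,v0,v9) [-++] → (0, -1.2152, 0)–(0.80824, -1.2152, 0)  len=0.8082
  (v8,v9,v2) [-++] → (0.80824, -1.2152, 0)–(0, -1.2152, 0.40824)  len=0.9055

Chained into 1 loop(s):
  loop 1: 4 segments, perimeter = 3.4275
Total perimeter = 3.427

loops=1 perimeter=3.427


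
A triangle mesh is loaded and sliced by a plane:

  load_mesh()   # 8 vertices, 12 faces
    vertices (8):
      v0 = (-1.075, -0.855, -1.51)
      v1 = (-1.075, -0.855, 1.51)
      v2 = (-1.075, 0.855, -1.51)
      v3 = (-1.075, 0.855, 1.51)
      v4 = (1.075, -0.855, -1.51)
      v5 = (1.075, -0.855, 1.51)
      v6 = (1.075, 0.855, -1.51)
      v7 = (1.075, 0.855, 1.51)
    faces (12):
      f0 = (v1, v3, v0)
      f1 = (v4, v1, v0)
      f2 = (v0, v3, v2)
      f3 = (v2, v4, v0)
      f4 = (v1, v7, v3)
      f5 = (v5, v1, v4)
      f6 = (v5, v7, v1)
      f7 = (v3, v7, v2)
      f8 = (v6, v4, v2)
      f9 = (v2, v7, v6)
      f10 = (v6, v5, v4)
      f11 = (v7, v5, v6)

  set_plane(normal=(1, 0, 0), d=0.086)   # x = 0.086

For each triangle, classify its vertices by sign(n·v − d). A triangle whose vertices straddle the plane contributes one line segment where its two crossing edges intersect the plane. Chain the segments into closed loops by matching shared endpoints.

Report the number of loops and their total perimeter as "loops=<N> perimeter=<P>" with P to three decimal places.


Straddling triangles (8 of 12):
  (v4,v1,v0) [+--] → (0.086, -0.855, -0.1208)–(0.086, -0.855, -1.51)  len=1.3892
  (v2,v4,v0) [-+-] → (0.086, -0.0684, -1.51)–(0.086, -0.855, -1.51)  len=0.7866
  (v1,v7,v3) [-+-] → (0.086, 0.0684, 1.51)–(0.086, 0.855, 1.51)  len=0.7866
  (v5,v1,v4) [+-+] → (0.086, -0.855, 1.51)–(0.086, -0.855, -0.1208)  len=1.6308
  (v5,v7,v1) [++-] → (0.086, 0.0684, 1.51)–(0.086, -0.855, 1.51)  len=0.9234
  (v3,v7,v2) [-+-] → (0.086, 0.855, 1.51)–(0.086, 0.855, 0.1208)  len=1.3892
  (v6,v4,v2) [++-] → (0.086, -0.0684, -1.51)–(0.086, 0.855, -1.51)  len=0.9234
  (v2,v7,v6) [-++] → (0.086, 0.855, 0.1208)–(0.086, 0.855, -1.51)  len=1.6308

Chained into 1 loop(s):
  loop 1: 8 segments, perimeter = 9.4600
Total perimeter = 9.460

loops=1 perimeter=9.460


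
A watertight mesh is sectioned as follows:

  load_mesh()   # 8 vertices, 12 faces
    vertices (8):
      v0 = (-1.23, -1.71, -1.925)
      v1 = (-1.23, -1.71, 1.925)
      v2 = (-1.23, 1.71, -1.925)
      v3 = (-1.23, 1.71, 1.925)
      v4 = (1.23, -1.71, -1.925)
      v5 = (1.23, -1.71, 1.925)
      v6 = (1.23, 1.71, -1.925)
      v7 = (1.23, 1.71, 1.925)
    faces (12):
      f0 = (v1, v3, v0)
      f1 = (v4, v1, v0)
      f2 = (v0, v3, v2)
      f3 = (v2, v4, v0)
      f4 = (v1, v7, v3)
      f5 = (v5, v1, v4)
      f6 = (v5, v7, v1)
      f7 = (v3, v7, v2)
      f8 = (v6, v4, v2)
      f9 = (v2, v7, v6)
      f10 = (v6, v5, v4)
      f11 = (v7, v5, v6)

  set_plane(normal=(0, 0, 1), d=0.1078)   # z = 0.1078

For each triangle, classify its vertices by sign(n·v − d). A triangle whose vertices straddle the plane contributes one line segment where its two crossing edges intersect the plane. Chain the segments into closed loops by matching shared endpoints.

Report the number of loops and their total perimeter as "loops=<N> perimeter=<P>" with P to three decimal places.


loops=1 perimeter=11.760

Straddling triangles (8 of 12):
  (v1,v3,v0) [++-] → (-1.23, 0.09576, 0.1078)–(-1.23, -1.71, 0.1078)  len=1.8058
  (v4,v1,v0) [-+-] → (-0.06888, -1.71, 0.1078)–(-1.23, -1.71, 0.1078)  len=1.1611
  (v0,v3,v2) [-+-] → (-1.23, 0.09576, 0.1078)–(-1.23, 1.71, 0.1078)  len=1.6142
  (v5,v1,v4) [++-] → (-0.06888, -1.71, 0.1078)–(1.23, -1.71, 0.1078)  len=1.2989
  (v3,v7,v2) [++-] → (0.06888, 1.71, 0.1078)–(-1.23, 1.71, 0.1078)  len=1.2989
  (v2,v7,v6) [-+-] → (0.06888, 1.71, 0.1078)–(1.23, 1.71, 0.1078)  len=1.1611
  (v6,v5,v4) [-+-] → (1.23, -0.09576, 0.1078)–(1.23, -1.71, 0.1078)  len=1.6142
  (v7,v5,v6) [++-] → (1.23, -0.09576, 0.1078)–(1.23, 1.71, 0.1078)  len=1.8058

Chained into 1 loop(s):
  loop 1: 8 segments, perimeter = 11.7600
Total perimeter = 11.760


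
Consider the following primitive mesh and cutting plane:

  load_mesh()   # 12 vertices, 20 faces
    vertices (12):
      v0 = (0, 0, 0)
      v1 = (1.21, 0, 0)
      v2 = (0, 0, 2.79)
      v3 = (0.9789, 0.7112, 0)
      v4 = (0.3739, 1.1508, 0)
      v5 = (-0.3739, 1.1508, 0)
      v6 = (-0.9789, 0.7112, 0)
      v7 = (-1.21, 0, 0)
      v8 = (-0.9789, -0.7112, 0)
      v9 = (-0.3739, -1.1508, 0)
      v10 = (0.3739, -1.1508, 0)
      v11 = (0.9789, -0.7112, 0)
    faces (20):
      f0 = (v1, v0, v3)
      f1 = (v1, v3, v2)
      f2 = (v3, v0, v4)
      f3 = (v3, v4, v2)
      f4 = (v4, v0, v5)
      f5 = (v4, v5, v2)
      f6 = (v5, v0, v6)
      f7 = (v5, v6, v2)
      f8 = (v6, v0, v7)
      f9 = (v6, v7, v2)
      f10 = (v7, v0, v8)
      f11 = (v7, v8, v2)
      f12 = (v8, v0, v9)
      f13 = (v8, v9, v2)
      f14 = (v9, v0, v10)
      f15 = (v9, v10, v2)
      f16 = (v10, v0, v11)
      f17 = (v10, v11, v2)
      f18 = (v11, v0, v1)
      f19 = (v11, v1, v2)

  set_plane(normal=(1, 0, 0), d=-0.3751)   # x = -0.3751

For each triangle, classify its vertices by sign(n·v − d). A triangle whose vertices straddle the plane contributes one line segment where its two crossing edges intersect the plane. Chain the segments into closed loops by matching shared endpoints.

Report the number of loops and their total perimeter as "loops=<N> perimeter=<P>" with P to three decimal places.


Straddling triangles (8 of 20):
  (v5,v0,v6) [++-] → (-0.3751, 0.272521, 0)–(-0.3751, 1.14993, 0)  len=0.8774
  (v5,v6,v2) [+-+] → (-0.3751, 1.14993, 0)–(-0.3751, 0.272521, 1.72091)  len=1.9317
  (v6,v0,v7) [-+-] → (-0.3751, 0.272521, 0)–(-0.3751, 0, 0)  len=0.2725
  (v6,v7,v2) [--+] → (-0.3751, 0, 1.9251)–(-0.3751, 0.272521, 1.72091)  len=0.3405
  (v7,v0,v8) [-+-] → (-0.3751, 0, 0)–(-0.3751, -0.272521, 0)  len=0.2725
  (v7,v8,v2) [--+] → (-0.3751, -0.272521, 1.72091)–(-0.3751, 0, 1.9251)  len=0.3405
  (v8,v0,v9) [-++] → (-0.3751, -0.272521, 0)–(-0.3751, -1.14993, 0)  len=0.8774
  (v8,v9,v2) [-++] → (-0.3751, -1.14993, 0)–(-0.3751, -0.272521, 1.72091)  len=1.9317

Chained into 1 loop(s):
  loop 1: 8 segments, perimeter = 6.8443
Total perimeter = 6.844

loops=1 perimeter=6.844


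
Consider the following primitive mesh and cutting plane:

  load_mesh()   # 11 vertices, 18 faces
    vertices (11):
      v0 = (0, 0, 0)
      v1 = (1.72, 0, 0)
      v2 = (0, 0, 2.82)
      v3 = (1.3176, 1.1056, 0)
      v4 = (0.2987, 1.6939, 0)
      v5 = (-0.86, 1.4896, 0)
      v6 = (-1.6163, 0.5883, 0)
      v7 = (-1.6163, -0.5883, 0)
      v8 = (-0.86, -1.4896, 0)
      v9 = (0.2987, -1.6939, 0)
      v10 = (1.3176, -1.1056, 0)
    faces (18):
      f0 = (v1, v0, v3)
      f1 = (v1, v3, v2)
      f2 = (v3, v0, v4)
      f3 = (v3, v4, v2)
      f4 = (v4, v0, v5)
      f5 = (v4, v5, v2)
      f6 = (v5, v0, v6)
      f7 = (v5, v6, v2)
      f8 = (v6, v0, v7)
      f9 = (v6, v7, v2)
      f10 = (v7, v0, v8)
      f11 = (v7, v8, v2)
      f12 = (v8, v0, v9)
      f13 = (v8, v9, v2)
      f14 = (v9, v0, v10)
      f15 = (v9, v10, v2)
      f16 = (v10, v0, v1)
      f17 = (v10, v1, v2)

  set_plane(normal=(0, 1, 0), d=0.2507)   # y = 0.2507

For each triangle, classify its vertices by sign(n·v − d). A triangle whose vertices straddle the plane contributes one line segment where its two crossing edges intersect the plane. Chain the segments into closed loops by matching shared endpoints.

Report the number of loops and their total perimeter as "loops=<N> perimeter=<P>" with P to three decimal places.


loops=1 perimeter=9.108

Straddling triangles (10 of 18):
  (v1,v0,v3) [--+] → (0.298772, 0.2507, 0)–(1.62875, 0.2507, 0)  len=1.3300
  (v1,v3,v2) [-+-] → (1.62875, 0.2507, 0)–(0.298772, 0.2507, 2.18055)  len=2.5541
  (v3,v0,v4) [+-+] → (0.298772, 0.2507, 0)–(0.0442081, 0.2507, 0)  len=0.2546
  (v3,v4,v2) [++-] → (0.0442081, 0.2507, 2.40264)–(0.298772, 0.2507, 2.18055)  len=0.3378
  (v4,v0,v5) [+-+] → (0.0442081, 0.2507, 0)–(-0.144738, 0.2507, 0)  len=0.1889
  (v4,v5,v2) [++-] → (-0.144738, 0.2507, 2.34539)–(0.0442081, 0.2507, 2.40264)  len=0.1974
  (v5,v0,v6) [+-+] → (-0.144738, 0.2507, 0)–(-0.688775, 0.2507, 0)  len=0.5440
  (v5,v6,v2) [++-] → (-0.688775, 0.2507, 1.61828)–(-0.144738, 0.2507, 2.34539)  len=0.9081
  (v6,v0,v7) [+--] → (-0.688775, 0.2507, 0)–(-1.6163, 0.2507, 0)  len=0.9275
  (v6,v7,v2) [+--] → (-1.6163, 0.2507, 0)–(-0.688775, 0.2507, 1.61828)  len=1.8652

Chained into 1 loop(s):
  loop 1: 10 segments, perimeter = 9.1078
Total perimeter = 9.108


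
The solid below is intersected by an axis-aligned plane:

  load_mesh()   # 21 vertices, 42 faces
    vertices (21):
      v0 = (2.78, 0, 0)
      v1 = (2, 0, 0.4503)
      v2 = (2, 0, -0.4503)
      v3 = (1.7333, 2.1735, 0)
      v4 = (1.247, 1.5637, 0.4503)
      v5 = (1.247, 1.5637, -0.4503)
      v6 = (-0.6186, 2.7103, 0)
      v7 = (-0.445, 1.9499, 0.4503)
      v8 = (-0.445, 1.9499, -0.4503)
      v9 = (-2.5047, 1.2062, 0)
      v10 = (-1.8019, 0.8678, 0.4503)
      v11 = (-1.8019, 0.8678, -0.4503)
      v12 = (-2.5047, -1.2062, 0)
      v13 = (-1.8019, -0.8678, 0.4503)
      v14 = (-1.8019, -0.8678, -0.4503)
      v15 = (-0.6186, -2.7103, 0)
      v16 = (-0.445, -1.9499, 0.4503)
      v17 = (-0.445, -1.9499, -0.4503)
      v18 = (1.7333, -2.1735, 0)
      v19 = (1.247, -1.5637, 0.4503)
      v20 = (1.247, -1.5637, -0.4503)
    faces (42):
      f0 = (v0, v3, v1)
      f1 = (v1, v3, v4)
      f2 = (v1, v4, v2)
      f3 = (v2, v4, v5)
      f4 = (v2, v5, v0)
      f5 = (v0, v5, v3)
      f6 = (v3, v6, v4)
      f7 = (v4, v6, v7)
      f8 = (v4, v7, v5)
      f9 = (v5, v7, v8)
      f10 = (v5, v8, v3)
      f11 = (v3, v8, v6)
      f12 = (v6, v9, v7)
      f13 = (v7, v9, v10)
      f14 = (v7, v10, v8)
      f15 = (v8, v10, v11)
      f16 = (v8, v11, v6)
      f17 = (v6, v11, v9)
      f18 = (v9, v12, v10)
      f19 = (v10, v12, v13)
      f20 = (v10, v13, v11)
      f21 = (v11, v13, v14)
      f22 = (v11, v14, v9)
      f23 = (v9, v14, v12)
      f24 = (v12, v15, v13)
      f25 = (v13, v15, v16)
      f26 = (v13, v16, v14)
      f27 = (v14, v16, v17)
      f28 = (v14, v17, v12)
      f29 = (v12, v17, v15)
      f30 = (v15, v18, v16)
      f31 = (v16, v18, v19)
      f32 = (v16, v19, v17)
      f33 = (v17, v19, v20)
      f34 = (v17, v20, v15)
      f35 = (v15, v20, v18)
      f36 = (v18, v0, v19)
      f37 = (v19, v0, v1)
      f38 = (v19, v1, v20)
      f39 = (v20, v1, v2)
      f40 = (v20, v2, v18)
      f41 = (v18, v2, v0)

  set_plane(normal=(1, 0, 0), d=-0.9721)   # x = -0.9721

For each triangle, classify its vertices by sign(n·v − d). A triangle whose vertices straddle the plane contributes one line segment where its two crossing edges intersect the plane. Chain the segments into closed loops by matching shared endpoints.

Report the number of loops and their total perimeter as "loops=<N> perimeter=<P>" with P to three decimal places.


loops=2 perimeter=5.823

Straddling triangles (12 of 42):
  (v6,v9,v7) [+-+] → (-0.9721, 2.4284, 0)–(-0.9721, 1.75958, 0.335063)  len=0.7481
  (v7,v9,v10) [+--] → (-0.9721, 1.75958, 0.335063)–(-0.9721, 1.52955, 0.4503)  len=0.2573
  (v7,v10,v8) [+-+] → (-0.9721, 1.52955, 0.4503)–(-0.9721, 1.52955, -0.100454)  len=0.5508
  (v8,v10,v11) [+--] → (-0.9721, 1.52955, -0.100454)–(-0.9721, 1.52955, -0.4503)  len=0.3498
  (v8,v11,v6) [+-+] → (-0.9721, 1.52955, -0.4503)–(-0.9721, 2.15987, -0.134523)  len=0.7050
  (v6,v11,v9) [+--] → (-0.9721, 2.15987, -0.134523)–(-0.9721, 2.4284, 0)  len=0.3003
  (v12,v15,v13) [-+-] → (-0.9721, -2.4284, 0)–(-0.9721, -2.15987, 0.134523)  len=0.3003
  (v13,v15,v16) [-++] → (-0.9721, -2.15987, 0.134523)–(-0.9721, -1.52955, 0.4503)  len=0.7050
  (v13,v16,v14) [-+-] → (-0.9721, -1.52955, 0.4503)–(-0.9721, -1.52955, 0.100454)  len=0.3498
  (v14,v16,v17) [-++] → (-0.9721, -1.52955, 0.100454)–(-0.9721, -1.52955, -0.4503)  len=0.5508
  (v14,v17,v12) [-+-] → (-0.9721, -1.52955, -0.4503)–(-0.9721, -1.75958, -0.335063)  len=0.2573
  (v12,v17,v15) [-++] → (-0.9721, -1.75958, -0.335063)–(-0.9721, -2.4284, 0)  len=0.7481

Chained into 2 loop(s):
  loop 1: 6 segments, perimeter = 2.9113
  loop 2: 6 segments, perimeter = 2.9113
Total perimeter = 5.823


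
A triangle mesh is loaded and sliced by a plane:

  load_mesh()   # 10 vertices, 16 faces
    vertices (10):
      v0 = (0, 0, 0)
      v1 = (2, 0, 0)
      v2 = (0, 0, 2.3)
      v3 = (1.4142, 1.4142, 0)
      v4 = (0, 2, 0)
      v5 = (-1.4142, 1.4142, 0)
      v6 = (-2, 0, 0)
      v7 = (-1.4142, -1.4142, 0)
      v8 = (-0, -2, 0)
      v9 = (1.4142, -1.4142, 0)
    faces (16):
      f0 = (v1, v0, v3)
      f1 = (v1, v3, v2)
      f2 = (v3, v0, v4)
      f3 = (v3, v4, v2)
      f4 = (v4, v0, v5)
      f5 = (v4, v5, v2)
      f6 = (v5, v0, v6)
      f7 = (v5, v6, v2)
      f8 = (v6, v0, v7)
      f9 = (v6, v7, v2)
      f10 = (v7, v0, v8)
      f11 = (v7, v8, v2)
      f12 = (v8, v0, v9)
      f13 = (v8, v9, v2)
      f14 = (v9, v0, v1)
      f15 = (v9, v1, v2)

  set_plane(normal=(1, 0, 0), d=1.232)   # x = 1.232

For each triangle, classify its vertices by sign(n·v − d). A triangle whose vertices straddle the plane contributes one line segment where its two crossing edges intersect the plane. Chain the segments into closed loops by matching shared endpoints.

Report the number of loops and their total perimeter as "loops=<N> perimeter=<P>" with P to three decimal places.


loops=1 perimeter=6.494

Straddling triangles (8 of 16):
  (v1,v0,v3) [+-+] → (1.232, 0, 0)–(1.232, 1.232, 0)  len=1.2320
  (v1,v3,v2) [++-] → (1.232, 1.232, 0.296323)–(1.232, 0, 0.8832)  len=1.3646
  (v3,v0,v4) [+--] → (1.232, 1.232, 0)–(1.232, 1.48967, 0)  len=0.2577
  (v3,v4,v2) [+--] → (1.232, 1.48967, 0)–(1.232, 1.232, 0.296323)  len=0.3927
  (v8,v0,v9) [--+] → (1.232, -1.232, 0)–(1.232, -1.48967, 0)  len=0.2577
  (v8,v9,v2) [-+-] → (1.232, -1.48967, 0)–(1.232, -1.232, 0.296323)  len=0.3927
  (v9,v0,v1) [+-+] → (1.232, -1.232, 0)–(1.232, 0, 0)  len=1.2320
  (v9,v1,v2) [++-] → (1.232, 0, 0.8832)–(1.232, -1.232, 0.296323)  len=1.3646

Chained into 1 loop(s):
  loop 1: 8 segments, perimeter = 6.4940
Total perimeter = 6.494


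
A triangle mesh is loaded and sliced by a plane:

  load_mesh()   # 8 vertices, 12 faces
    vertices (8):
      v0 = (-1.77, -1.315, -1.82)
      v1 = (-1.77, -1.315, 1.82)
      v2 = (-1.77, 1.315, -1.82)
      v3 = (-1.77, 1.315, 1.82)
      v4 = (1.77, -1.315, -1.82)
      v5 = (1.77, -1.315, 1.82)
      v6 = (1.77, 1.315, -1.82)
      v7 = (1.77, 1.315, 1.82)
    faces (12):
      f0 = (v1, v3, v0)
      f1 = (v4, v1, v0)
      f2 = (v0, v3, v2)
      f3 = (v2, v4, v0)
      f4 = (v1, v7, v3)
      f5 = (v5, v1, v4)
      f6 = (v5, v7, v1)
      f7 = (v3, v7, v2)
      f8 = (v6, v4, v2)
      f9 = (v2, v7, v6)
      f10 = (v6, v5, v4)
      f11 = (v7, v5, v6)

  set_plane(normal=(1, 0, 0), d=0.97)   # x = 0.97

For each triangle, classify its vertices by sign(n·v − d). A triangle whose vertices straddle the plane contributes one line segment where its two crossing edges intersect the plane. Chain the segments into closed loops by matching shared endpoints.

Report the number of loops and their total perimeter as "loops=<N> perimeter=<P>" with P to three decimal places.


Straddling triangles (8 of 12):
  (v4,v1,v0) [+--] → (0.97, -1.315, -0.997401)–(0.97, -1.315, -1.82)  len=0.8226
  (v2,v4,v0) [-+-] → (0.97, -0.72065, -1.82)–(0.97, -1.315, -1.82)  len=0.5944
  (v1,v7,v3) [-+-] → (0.97, 0.72065, 1.82)–(0.97, 1.315, 1.82)  len=0.5944
  (v5,v1,v4) [+-+] → (0.97, -1.315, 1.82)–(0.97, -1.315, -0.997401)  len=2.8174
  (v5,v7,v1) [++-] → (0.97, 0.72065, 1.82)–(0.97, -1.315, 1.82)  len=2.0356
  (v3,v7,v2) [-+-] → (0.97, 1.315, 1.82)–(0.97, 1.315, 0.997401)  len=0.8226
  (v6,v4,v2) [++-] → (0.97, -0.72065, -1.82)–(0.97, 1.315, -1.82)  len=2.0356
  (v2,v7,v6) [-++] → (0.97, 1.315, 0.997401)–(0.97, 1.315, -1.82)  len=2.8174

Chained into 1 loop(s):
  loop 1: 8 segments, perimeter = 12.5400
Total perimeter = 12.540

loops=1 perimeter=12.540


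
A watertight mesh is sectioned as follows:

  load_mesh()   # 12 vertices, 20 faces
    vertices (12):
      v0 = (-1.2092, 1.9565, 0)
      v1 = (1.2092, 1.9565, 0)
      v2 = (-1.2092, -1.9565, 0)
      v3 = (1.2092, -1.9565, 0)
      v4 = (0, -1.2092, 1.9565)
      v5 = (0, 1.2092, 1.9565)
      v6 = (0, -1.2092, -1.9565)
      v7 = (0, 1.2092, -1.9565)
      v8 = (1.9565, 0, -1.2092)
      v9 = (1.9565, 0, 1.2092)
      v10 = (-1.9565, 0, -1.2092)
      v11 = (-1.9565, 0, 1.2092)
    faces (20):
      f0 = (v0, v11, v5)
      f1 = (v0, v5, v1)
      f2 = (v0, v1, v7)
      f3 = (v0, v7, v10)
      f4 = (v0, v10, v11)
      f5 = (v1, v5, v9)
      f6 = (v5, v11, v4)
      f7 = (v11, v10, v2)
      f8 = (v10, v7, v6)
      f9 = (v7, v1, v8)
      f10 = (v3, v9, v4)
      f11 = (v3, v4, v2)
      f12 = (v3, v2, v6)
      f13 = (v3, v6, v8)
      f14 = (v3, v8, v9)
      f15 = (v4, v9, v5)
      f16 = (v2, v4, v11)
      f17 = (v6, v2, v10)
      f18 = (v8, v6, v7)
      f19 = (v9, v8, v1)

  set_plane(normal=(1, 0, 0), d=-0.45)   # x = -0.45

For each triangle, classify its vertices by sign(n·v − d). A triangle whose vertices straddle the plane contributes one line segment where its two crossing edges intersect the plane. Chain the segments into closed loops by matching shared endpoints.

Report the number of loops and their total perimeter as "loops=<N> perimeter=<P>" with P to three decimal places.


loops=1 perimeter=12.131

Straddling triangles (10 of 20):
  (v0,v11,v5) [--+] → (-0.45, 0.931081, 1.78462)–(-0.45, 1.48731, 1.22839)  len=0.7866
  (v0,v5,v1) [-++] → (-0.45, 1.48731, 1.22839)–(-0.45, 1.9565, 0)  len=1.3150
  (v0,v1,v7) [-++] → (-0.45, 1.9565, 0)–(-0.45, 1.48731, -1.22839)  len=1.3150
  (v0,v7,v10) [-+-] → (-0.45, 1.48731, -1.22839)–(-0.45, 0.931081, -1.78462)  len=0.7866
  (v5,v11,v4) [+-+] → (-0.45, 0.931081, 1.78462)–(-0.45, -0.931081, 1.78462)  len=1.8622
  (v10,v7,v6) [-++] → (-0.45, 0.931081, -1.78462)–(-0.45, -0.931081, -1.78462)  len=1.8622
  (v3,v4,v2) [++-] → (-0.45, -1.48731, 1.22839)–(-0.45, -1.9565, 0)  len=1.3150
  (v3,v2,v6) [+-+] → (-0.45, -1.9565, 0)–(-0.45, -1.48731, -1.22839)  len=1.3150
  (v2,v4,v11) [-+-] → (-0.45, -1.48731, 1.22839)–(-0.45, -0.931081, 1.78462)  len=0.7866
  (v6,v2,v10) [+--] → (-0.45, -1.48731, -1.22839)–(-0.45, -0.931081, -1.78462)  len=0.7866

Chained into 1 loop(s):
  loop 1: 10 segments, perimeter = 12.1306
Total perimeter = 12.131


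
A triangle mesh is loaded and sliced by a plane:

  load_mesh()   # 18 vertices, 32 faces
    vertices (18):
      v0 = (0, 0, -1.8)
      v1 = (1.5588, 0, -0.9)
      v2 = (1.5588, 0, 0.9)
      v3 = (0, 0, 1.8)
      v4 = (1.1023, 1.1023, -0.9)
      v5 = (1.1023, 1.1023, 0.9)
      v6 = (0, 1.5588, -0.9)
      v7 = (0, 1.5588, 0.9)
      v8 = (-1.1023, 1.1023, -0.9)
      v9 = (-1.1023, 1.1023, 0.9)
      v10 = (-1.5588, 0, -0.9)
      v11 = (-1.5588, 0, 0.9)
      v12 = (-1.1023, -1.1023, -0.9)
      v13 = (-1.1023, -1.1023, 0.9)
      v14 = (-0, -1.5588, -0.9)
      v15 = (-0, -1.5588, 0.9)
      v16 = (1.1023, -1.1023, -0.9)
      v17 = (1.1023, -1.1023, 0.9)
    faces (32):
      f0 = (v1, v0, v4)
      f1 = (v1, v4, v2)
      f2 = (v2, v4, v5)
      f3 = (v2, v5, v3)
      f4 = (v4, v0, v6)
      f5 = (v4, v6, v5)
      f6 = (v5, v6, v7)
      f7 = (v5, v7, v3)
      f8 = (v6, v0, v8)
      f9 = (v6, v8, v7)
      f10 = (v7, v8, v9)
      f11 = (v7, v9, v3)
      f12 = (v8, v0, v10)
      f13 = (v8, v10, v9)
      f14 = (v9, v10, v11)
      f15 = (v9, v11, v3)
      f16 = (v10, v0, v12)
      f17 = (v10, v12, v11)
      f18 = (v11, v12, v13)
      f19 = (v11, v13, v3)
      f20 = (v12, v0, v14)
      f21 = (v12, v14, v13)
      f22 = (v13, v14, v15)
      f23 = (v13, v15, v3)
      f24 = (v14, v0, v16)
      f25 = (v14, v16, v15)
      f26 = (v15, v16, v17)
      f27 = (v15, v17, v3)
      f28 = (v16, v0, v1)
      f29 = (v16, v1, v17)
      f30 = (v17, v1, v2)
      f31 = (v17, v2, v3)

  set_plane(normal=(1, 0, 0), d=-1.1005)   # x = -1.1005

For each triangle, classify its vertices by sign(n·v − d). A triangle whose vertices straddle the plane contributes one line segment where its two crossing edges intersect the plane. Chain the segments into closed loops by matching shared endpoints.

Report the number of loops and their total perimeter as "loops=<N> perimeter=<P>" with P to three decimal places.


loops=1 perimeter=8.138

Straddling triangles (12 of 32):
  (v6,v0,v8) [++-] → (-1.1005, 1.1005, -0.90147)–(-1.1005, 1.10305, -0.9)  len=0.0029
  (v6,v8,v7) [+-+] → (-1.1005, 1.10305, -0.9)–(-1.1005, 1.10305, -0.897061)  len=0.0029
  (v7,v8,v9) [+--] → (-1.1005, 1.10305, -0.897061)–(-1.1005, 1.10305, 0.9)  len=1.7971
  (v7,v9,v3) [+-+] → (-1.1005, 1.10305, 0.9)–(-1.1005, 1.1005, 0.90147)  len=0.0029
  (v8,v0,v10) [-+-] → (-1.1005, 1.1005, -0.90147)–(-1.1005, 0, -1.16461)  len=1.1315
  (v9,v11,v3) [--+] → (-1.1005, 0, 1.16461)–(-1.1005, 1.1005, 0.90147)  len=1.1315
  (v10,v0,v12) [-+-] → (-1.1005, 0, -1.16461)–(-1.1005, -1.1005, -0.90147)  len=1.1315
  (v11,v13,v3) [--+] → (-1.1005, -1.1005, 0.90147)–(-1.1005, 0, 1.16461)  len=1.1315
  (v12,v0,v14) [-++] → (-1.1005, -1.1005, -0.90147)–(-1.1005, -1.10305, -0.9)  len=0.0029
  (v12,v14,v13) [-+-] → (-1.1005, -1.10305, -0.9)–(-1.1005, -1.10305, 0.897061)  len=1.7971
  (v13,v14,v15) [-++] → (-1.1005, -1.10305, 0.897061)–(-1.1005, -1.10305, 0.9)  len=0.0029
  (v13,v15,v3) [-++] → (-1.1005, -1.10305, 0.9)–(-1.1005, -1.1005, 0.90147)  len=0.0029

Chained into 1 loop(s):
  loop 1: 12 segments, perimeter = 8.1378
Total perimeter = 8.138


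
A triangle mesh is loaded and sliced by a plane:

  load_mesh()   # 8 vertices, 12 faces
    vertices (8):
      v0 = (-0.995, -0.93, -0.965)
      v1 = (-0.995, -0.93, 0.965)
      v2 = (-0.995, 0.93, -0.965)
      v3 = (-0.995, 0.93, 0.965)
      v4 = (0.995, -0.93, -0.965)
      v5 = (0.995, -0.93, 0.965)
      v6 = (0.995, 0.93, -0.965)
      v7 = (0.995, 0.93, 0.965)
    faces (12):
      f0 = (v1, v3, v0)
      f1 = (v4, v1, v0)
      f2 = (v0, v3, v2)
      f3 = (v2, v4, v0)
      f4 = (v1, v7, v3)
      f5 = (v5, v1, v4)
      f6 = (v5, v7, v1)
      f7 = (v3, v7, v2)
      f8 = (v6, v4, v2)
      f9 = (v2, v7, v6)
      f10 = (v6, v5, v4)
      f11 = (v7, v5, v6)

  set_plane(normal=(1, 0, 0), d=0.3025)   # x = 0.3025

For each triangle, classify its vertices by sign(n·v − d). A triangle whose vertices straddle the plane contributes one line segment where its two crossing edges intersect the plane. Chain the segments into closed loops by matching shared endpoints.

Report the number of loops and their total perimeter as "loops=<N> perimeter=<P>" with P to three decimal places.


loops=1 perimeter=7.580

Straddling triangles (8 of 12):
  (v4,v1,v0) [+--] → (0.3025, -0.93, -0.293379)–(0.3025, -0.93, -0.965)  len=0.6716
  (v2,v4,v0) [-+-] → (0.3025, -0.282739, -0.965)–(0.3025, -0.93, -0.965)  len=0.6473
  (v1,v7,v3) [-+-] → (0.3025, 0.282739, 0.965)–(0.3025, 0.93, 0.965)  len=0.6473
  (v5,v1,v4) [+-+] → (0.3025, -0.93, 0.965)–(0.3025, -0.93, -0.293379)  len=1.2584
  (v5,v7,v1) [++-] → (0.3025, 0.282739, 0.965)–(0.3025, -0.93, 0.965)  len=1.2127
  (v3,v7,v2) [-+-] → (0.3025, 0.93, 0.965)–(0.3025, 0.93, 0.293379)  len=0.6716
  (v6,v4,v2) [++-] → (0.3025, -0.282739, -0.965)–(0.3025, 0.93, -0.965)  len=1.2127
  (v2,v7,v6) [-++] → (0.3025, 0.93, 0.293379)–(0.3025, 0.93, -0.965)  len=1.2584

Chained into 1 loop(s):
  loop 1: 8 segments, perimeter = 7.5800
Total perimeter = 7.580


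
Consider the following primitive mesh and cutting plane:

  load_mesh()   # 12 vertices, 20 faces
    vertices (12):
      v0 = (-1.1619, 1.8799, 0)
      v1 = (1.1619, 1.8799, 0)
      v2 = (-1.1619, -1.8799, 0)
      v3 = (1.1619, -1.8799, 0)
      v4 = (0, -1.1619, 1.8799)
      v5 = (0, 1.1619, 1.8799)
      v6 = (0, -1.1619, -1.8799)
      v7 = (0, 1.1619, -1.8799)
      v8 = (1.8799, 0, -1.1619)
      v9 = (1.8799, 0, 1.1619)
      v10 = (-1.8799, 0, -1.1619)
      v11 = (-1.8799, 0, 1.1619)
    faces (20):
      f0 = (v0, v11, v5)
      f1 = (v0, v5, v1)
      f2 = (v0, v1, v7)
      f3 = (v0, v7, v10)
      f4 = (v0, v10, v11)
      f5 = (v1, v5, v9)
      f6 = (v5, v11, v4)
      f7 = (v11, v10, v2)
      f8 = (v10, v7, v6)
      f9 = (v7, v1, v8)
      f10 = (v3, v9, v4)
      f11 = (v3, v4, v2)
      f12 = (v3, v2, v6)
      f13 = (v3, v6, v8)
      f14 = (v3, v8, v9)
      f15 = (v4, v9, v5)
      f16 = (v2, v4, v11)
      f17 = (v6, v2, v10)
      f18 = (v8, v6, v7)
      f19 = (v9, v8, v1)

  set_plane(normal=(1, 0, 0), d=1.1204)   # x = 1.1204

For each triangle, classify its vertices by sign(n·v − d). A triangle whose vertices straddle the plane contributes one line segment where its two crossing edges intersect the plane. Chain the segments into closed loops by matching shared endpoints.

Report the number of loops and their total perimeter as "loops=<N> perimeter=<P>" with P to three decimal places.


loops=1 perimeter=9.999

Straddling triangles (10 of 20):
  (v0,v5,v1) [--+] → (1.1204, 1.85425, 0.0671451)–(1.1204, 1.8799, 0)  len=0.0719
  (v0,v1,v7) [-+-] → (1.1204, 1.8799, 0)–(1.1204, 1.85425, -0.0671451)  len=0.0719
  (v1,v5,v9) [+-+] → (1.1204, 1.85425, 0.0671451)–(1.1204, 0.46942, 1.45198)  len=1.9585
  (v7,v1,v8) [-++] → (1.1204, 1.85425, -0.0671451)–(1.1204, 0.46942, -1.45198)  len=1.9585
  (v3,v9,v4) [++-] → (1.1204, -0.46942, 1.45198)–(1.1204, -1.85425, 0.0671451)  len=1.9585
  (v3,v4,v2) [+--] → (1.1204, -1.85425, 0.0671451)–(1.1204, -1.8799, 0)  len=0.0719
  (v3,v2,v6) [+--] → (1.1204, -1.8799, 0)–(1.1204, -1.85425, -0.0671451)  len=0.0719
  (v3,v6,v8) [+-+] → (1.1204, -1.85425, -0.0671451)–(1.1204, -0.46942, -1.45198)  len=1.9585
  (v4,v9,v5) [-+-] → (1.1204, -0.46942, 1.45198)–(1.1204, 0.46942, 1.45198)  len=0.9388
  (v8,v6,v7) [+--] → (1.1204, -0.46942, -1.45198)–(1.1204, 0.46942, -1.45198)  len=0.9388

Chained into 1 loop(s):
  loop 1: 10 segments, perimeter = 9.9990
Total perimeter = 9.999


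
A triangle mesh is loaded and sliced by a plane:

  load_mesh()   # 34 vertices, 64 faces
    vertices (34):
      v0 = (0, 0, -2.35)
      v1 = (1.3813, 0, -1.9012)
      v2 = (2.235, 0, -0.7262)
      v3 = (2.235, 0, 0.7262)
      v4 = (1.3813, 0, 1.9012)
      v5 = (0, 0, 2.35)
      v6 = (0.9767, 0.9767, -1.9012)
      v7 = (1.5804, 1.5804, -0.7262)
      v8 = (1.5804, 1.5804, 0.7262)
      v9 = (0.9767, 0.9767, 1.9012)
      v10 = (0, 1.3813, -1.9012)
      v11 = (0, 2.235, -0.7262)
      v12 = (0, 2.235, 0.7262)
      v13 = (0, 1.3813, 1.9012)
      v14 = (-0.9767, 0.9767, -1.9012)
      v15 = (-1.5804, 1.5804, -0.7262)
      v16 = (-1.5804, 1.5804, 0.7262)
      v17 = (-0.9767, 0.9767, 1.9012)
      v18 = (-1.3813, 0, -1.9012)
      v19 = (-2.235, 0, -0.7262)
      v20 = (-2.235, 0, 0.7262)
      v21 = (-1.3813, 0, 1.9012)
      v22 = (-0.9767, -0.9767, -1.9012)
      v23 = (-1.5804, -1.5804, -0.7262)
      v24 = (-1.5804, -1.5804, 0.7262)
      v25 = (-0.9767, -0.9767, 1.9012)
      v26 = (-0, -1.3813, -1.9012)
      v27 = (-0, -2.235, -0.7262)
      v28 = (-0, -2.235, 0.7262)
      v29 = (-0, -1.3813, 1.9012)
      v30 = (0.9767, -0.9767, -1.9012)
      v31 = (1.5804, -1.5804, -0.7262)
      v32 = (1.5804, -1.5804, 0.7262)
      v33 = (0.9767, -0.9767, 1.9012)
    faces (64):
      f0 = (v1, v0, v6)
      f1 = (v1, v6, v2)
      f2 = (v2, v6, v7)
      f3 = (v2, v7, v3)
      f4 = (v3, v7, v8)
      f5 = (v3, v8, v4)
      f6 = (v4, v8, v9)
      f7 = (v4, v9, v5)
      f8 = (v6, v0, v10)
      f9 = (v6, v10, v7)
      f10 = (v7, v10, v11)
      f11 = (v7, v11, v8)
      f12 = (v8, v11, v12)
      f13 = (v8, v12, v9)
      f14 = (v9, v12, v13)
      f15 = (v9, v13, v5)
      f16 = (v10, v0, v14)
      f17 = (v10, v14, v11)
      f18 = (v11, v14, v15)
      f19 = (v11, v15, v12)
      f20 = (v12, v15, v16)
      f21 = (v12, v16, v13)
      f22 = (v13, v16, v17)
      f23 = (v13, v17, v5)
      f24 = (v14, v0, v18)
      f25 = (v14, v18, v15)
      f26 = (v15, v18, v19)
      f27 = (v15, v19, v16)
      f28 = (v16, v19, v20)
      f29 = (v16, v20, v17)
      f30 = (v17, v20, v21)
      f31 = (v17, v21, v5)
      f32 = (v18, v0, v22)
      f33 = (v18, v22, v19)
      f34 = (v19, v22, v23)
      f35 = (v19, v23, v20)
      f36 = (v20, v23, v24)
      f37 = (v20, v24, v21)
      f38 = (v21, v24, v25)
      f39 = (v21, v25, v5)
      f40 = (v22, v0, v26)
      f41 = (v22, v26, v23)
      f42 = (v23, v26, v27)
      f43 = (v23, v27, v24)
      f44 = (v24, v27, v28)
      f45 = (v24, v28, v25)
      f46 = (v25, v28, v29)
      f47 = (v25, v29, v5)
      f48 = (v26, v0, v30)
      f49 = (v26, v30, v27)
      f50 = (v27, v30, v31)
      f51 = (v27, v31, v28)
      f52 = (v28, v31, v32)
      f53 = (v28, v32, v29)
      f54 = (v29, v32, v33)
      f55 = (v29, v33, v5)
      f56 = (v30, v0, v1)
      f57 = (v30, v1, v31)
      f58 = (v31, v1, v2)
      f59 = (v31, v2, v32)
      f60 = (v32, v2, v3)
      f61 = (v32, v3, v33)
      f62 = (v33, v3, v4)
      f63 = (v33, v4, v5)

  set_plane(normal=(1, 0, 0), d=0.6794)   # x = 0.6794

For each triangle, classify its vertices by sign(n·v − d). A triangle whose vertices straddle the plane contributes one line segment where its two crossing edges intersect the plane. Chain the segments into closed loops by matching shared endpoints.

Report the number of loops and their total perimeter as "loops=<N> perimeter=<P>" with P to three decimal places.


loops=1 perimeter=13.225

Straddling triangles (20 of 64):
  (v1,v0,v6) [+-+] → (0.6794, 0, -2.12926)–(0.6794, 0.6794, -2.03781)  len=0.6855
  (v4,v9,v5) [++-] → (0.6794, 0.6794, 2.03781)–(0.6794, 0, 2.12926)  len=0.6855
  (v6,v0,v10) [+--] → (0.6794, 0.6794, -2.03781)–(0.6794, 1.09986, -1.9012)  len=0.4421
  (v6,v10,v7) [+-+] → (0.6794, 1.09986, -1.9012)–(0.6794, 1.46689, -1.39608)  len=0.6244
  (v7,v10,v11) [+--] → (0.6794, 1.46689, -1.39608)–(0.6794, 1.95359, -0.7262)  len=0.8280
  (v7,v11,v8) [+-+] → (0.6794, 1.95359, -0.7262)–(0.6794, 1.95359, -0.101826)  len=0.6244
  (v8,v11,v12) [+--] → (0.6794, 1.95359, -0.101826)–(0.6794, 1.95359, 0.7262)  len=0.8280
  (v8,v12,v9) [+-+] → (0.6794, 1.95359, 0.7262)–(0.6794, 1.35972, 1.54354)  len=1.0103
  (v9,v12,v13) [+--] → (0.6794, 1.35972, 1.54354)–(0.6794, 1.09986, 1.9012)  len=0.4421
  (v9,v13,v5) [+--] → (0.6794, 1.09986, 1.9012)–(0.6794, 0.6794, 2.03781)  len=0.4421
  (v26,v0,v30) [--+] → (0.6794, -0.6794, -2.03781)–(0.6794, -1.09986, -1.9012)  len=0.4421
  (v26,v30,v27) [-+-] → (0.6794, -1.09986, -1.9012)–(0.6794, -1.35972, -1.54354)  len=0.4421
  (v27,v30,v31) [-++] → (0.6794, -1.35972, -1.54354)–(0.6794, -1.95359, -0.7262)  len=1.0103
  (v27,v31,v28) [-+-] → (0.6794, -1.95359, -0.7262)–(0.6794, -1.95359, 0.101826)  len=0.8280
  (v28,v31,v32) [-++] → (0.6794, -1.95359, 0.101826)–(0.6794, -1.95359, 0.7262)  len=0.6244
  (v28,v32,v29) [-+-] → (0.6794, -1.95359, 0.7262)–(0.6794, -1.46689, 1.39608)  len=0.8280
  (v29,v32,v33) [-++] → (0.6794, -1.46689, 1.39608)–(0.6794, -1.09986, 1.9012)  len=0.6244
  (v29,v33,v5) [-+-] → (0.6794, -1.09986, 1.9012)–(0.6794, -0.6794, 2.03781)  len=0.4421
  (v30,v0,v1) [+-+] → (0.6794, -0.6794, -2.03781)–(0.6794, 0, -2.12926)  len=0.6855
  (v33,v4,v5) [++-] → (0.6794, 0, 2.12926)–(0.6794, -0.6794, 2.03781)  len=0.6855

Chained into 1 loop(s):
  loop 1: 20 segments, perimeter = 13.2249
Total perimeter = 13.225


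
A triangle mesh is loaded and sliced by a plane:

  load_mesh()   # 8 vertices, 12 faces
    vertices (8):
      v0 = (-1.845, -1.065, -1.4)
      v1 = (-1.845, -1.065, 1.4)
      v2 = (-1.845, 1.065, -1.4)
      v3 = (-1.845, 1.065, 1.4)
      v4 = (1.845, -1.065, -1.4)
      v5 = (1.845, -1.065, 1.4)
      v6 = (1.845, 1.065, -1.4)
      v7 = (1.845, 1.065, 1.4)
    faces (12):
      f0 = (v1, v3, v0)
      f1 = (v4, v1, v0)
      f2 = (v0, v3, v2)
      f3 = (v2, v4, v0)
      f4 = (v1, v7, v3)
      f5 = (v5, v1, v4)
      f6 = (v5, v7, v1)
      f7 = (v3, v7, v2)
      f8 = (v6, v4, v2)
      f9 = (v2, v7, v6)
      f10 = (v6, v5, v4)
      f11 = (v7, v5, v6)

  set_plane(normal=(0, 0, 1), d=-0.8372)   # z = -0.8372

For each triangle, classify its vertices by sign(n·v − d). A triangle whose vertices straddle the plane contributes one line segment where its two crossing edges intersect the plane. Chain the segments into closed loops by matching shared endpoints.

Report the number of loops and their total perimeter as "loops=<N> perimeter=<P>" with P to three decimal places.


Straddling triangles (8 of 12):
  (v1,v3,v0) [++-] → (-1.845, -0.63687, -0.8372)–(-1.845, -1.065, -0.8372)  len=0.4281
  (v4,v1,v0) [-+-] → (1.10331, -1.065, -0.8372)–(-1.845, -1.065, -0.8372)  len=2.9483
  (v0,v3,v2) [-+-] → (-1.845, -0.63687, -0.8372)–(-1.845, 1.065, -0.8372)  len=1.7019
  (v5,v1,v4) [++-] → (1.10331, -1.065, -0.8372)–(1.845, -1.065, -0.8372)  len=0.7417
  (v3,v7,v2) [++-] → (-1.10331, 1.065, -0.8372)–(-1.845, 1.065, -0.8372)  len=0.7417
  (v2,v7,v6) [-+-] → (-1.10331, 1.065, -0.8372)–(1.845, 1.065, -0.8372)  len=2.9483
  (v6,v5,v4) [-+-] → (1.845, 0.63687, -0.8372)–(1.845, -1.065, -0.8372)  len=1.7019
  (v7,v5,v6) [++-] → (1.845, 0.63687, -0.8372)–(1.845, 1.065, -0.8372)  len=0.4281

Chained into 1 loop(s):
  loop 1: 8 segments, perimeter = 11.6400
Total perimeter = 11.640

loops=1 perimeter=11.640


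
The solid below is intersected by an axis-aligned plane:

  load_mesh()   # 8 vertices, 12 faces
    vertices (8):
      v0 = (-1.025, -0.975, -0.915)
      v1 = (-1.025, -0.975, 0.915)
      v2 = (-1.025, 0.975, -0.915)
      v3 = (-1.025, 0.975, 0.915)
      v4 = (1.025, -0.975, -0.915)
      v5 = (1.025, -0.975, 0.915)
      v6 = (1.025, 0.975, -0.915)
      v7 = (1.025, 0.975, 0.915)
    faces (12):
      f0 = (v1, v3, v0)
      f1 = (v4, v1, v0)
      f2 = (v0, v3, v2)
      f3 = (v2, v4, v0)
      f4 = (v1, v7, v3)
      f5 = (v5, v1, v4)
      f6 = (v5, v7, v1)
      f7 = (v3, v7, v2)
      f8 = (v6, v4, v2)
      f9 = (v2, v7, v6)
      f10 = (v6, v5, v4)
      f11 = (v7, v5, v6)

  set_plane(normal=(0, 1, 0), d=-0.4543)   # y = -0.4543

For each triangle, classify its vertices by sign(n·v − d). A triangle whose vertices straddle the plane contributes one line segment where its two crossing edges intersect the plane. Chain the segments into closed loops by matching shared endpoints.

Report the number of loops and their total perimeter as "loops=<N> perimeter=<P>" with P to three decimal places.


loops=1 perimeter=7.760

Straddling triangles (8 of 12):
  (v1,v3,v0) [-+-] → (-1.025, -0.4543, 0.915)–(-1.025, -0.4543, -0.426343)  len=1.3413
  (v0,v3,v2) [-++] → (-1.025, -0.4543, -0.426343)–(-1.025, -0.4543, -0.915)  len=0.4887
  (v2,v4,v0) [+--] → (0.477597, -0.4543, -0.915)–(-1.025, -0.4543, -0.915)  len=1.5026
  (v1,v7,v3) [-++] → (-0.477597, -0.4543, 0.915)–(-1.025, -0.4543, 0.915)  len=0.5474
  (v5,v7,v1) [-+-] → (1.025, -0.4543, 0.915)–(-0.477597, -0.4543, 0.915)  len=1.5026
  (v6,v4,v2) [+-+] → (1.025, -0.4543, -0.915)–(0.477597, -0.4543, -0.915)  len=0.5474
  (v6,v5,v4) [+--] → (1.025, -0.4543, 0.426343)–(1.025, -0.4543, -0.915)  len=1.3413
  (v7,v5,v6) [+-+] → (1.025, -0.4543, 0.915)–(1.025, -0.4543, 0.426343)  len=0.4887

Chained into 1 loop(s):
  loop 1: 8 segments, perimeter = 7.7600
Total perimeter = 7.760


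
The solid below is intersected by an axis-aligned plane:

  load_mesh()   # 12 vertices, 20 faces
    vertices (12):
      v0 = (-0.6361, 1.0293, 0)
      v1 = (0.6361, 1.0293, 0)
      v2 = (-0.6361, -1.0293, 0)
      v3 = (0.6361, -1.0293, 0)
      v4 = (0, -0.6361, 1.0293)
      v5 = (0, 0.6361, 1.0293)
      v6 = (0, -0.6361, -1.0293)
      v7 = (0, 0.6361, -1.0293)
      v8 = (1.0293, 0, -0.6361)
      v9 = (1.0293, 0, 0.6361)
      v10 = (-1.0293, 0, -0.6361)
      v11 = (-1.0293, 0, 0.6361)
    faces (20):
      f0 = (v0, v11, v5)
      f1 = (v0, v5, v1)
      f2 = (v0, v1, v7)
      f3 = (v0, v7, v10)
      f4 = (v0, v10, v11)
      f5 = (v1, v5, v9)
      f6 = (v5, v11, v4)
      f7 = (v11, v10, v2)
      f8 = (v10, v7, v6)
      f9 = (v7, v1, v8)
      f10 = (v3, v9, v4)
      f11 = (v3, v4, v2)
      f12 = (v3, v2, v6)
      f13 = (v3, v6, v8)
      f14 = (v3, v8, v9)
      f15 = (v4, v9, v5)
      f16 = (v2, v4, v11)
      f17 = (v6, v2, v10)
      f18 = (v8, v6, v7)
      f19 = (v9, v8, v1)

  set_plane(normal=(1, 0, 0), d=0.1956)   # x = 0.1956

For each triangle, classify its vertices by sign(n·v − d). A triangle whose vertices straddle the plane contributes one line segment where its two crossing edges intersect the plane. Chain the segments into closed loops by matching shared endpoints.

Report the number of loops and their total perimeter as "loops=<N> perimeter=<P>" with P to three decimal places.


loops=1 perimeter=6.481

Straddling triangles (10 of 20):
  (v0,v5,v1) [--+] → (0.1956, 0.757009, 0.712791)–(0.1956, 1.0293, 0)  len=0.7630
  (v0,v1,v7) [-+-] → (0.1956, 1.0293, 0)–(0.1956, 0.757009, -0.712791)  len=0.7630
  (v1,v5,v9) [+-+] → (0.1956, 0.757009, 0.712791)–(0.1956, 0.515221, 0.954579)  len=0.3419
  (v7,v1,v8) [-++] → (0.1956, 0.757009, -0.712791)–(0.1956, 0.515221, -0.954579)  len=0.3419
  (v3,v9,v4) [++-] → (0.1956, -0.515221, 0.954579)–(0.1956, -0.757009, 0.712791)  len=0.3419
  (v3,v4,v2) [+--] → (0.1956, -0.757009, 0.712791)–(0.1956, -1.0293, 0)  len=0.7630
  (v3,v2,v6) [+--] → (0.1956, -1.0293, 0)–(0.1956, -0.757009, -0.712791)  len=0.7630
  (v3,v6,v8) [+-+] → (0.1956, -0.757009, -0.712791)–(0.1956, -0.515221, -0.954579)  len=0.3419
  (v4,v9,v5) [-+-] → (0.1956, -0.515221, 0.954579)–(0.1956, 0.515221, 0.954579)  len=1.0304
  (v8,v6,v7) [+--] → (0.1956, -0.515221, -0.954579)–(0.1956, 0.515221, -0.954579)  len=1.0304

Chained into 1 loop(s):
  loop 1: 10 segments, perimeter = 6.4808
Total perimeter = 6.481
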